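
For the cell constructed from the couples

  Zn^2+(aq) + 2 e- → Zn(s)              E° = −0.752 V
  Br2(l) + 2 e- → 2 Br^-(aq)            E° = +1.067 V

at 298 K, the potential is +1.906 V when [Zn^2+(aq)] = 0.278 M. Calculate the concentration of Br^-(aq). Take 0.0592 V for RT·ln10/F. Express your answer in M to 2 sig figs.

0.064 M

Br₂/Br⁻ is the cathode (higher E°); E°cell = +1.067 − (−0.752) = +1.819 V with n = 2.
From the Nernst equation, log Q = n(E° − E)/0.0592 = 2·(+1.819 − (+1.906))/0.0592 = −2.939.
For Br2(l) + Zn(s) → 2 Br^-(aq) + Zn^2+(aq), the reaction quotient is Q = [Br^-(aq)]^2·[Zn^2+(aq)].
Substituting the known concentrations and solving, log [Br^-(aq)] = −1.192 and [Br^-(aq)] = 0.064 M.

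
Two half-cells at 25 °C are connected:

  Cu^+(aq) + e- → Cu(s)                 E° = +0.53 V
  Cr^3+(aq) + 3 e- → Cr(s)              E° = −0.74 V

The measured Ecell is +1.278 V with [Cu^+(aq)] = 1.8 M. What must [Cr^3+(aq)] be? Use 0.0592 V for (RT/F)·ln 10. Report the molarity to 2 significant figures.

Cu⁺/Cu is the cathode (higher E°); E°cell = +0.53 − (−0.74) = +1.27 V with n = 3.
From the Nernst equation, log Q = n(E° − E)/0.0592 = 3·(+1.27 − (+1.278))/0.0592 = −0.405.
Balancing electrons gives 3 Cu^+(aq) + Cr(s) → 3 Cu(s) + Cr^3+(aq); thus Q = [Cr^3+(aq)] / [Cu^+(aq)]^3.
Substituting the known concentrations and solving, log [Cr^3+(aq)] = 0.361 and [Cr^3+(aq)] = 2.3 M.

2.3 M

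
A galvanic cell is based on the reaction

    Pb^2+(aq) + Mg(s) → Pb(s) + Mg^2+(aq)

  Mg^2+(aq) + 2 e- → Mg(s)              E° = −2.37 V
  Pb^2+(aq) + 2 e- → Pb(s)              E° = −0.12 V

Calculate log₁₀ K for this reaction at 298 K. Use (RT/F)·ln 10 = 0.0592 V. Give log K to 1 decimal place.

log K = 76.0

The Pb²⁺/Pb couple is reduced (cathode); E°cell = −0.12 − (−2.37) = +2.25 V with n = 2.
At equilibrium E = 0, so log K = nE°cell / 0.0592 = (2)(+2.25) / 0.0592 = 76.0.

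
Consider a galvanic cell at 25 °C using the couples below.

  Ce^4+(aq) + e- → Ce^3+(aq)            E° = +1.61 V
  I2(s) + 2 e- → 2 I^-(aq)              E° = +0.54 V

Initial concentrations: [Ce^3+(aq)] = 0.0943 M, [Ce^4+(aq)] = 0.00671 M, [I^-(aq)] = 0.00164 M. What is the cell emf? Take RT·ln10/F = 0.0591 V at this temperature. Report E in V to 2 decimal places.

The Ce⁴⁺/Ce³⁺ couple has the more positive E°, so it is the cathode; I₂/I⁻ is the anode.
E°cell = +1.61 − (+0.54) = +1.07 V, with n = 2 electrons transferred.
Balancing gives 2 Ce^4+(aq) + 2 I^-(aq) → 2 Ce^3+(aq) + I2(s); hence Q = [Ce^3+(aq)]^2 / ([Ce^4+(aq)]^2·[I^-(aq)]^2) = 7.34×10^7 (log Q = 7.866).
E = E° − (0.0591/n)·log Q = +1.07 − (0.0591/2)(7.866) = +0.84 V.

+0.84 V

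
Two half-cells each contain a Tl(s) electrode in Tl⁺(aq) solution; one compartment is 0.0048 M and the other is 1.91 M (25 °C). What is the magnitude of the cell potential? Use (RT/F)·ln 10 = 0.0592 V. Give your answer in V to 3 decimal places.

For a concentration cell E°cell = 0, since both electrodes use the same couple.
The compartment with the higher Tl⁺(aq) concentration (1.91 M) acts as the cathode; ions are reduced there and produced at the dilute (0.0048 M) anode.
With n = 1, Ecell = −(0.0592/1)·log([dilute]/[conc]) = −(0.0592/1)·log(0.0048/1.91) = +0.154 V.

0.154 V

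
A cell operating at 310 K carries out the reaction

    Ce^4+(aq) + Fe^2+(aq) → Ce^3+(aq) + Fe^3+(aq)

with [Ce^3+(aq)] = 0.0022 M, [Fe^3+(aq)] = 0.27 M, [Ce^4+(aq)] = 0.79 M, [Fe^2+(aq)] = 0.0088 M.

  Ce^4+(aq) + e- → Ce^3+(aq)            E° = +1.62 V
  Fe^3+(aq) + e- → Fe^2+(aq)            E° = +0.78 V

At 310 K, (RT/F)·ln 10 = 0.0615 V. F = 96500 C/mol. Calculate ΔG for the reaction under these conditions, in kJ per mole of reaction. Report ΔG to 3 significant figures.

With Ce⁴⁺/Ce³⁺ reduced at the cathode, E°cell = +1.62 − (+0.78) = +0.84 V and n = 1.
Here Q = ([Ce^3+(aq)]·[Fe^3+(aq)]) / ([Ce^4+(aq)]·[Fe^2+(aq)]) = 0.0854 (log Q = −1.068), giving E = +0.84 − (0.0615/1)·(−1.068) = +0.9057 V.
Finally ΔG = −nFE = −(1)(96500 C/mol)(+0.9057 V) = −87.4 kJ/mol.

−87.4 kJ/mol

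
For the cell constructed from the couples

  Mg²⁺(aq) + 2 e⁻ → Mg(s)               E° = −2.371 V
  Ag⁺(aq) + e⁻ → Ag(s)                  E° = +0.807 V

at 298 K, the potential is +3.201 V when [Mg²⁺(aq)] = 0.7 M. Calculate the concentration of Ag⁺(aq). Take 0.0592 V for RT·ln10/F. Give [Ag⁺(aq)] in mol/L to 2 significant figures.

2.0 M

With Ag⁺/Ag at the cathode and Mg²⁺/Mg at the anode, E°cell = +0.807 − (−2.371) = +3.178 V (n = 2).
From the Nernst equation, log Q = n(E° − E)/0.0592 = 2·(+3.178 − (+3.201))/0.0592 = −0.777.
The balanced reaction is 2 Ag⁺(aq) + Mg(s) → 2 Ag(s) + Mg²⁺(aq), so Q = [Mg²⁺(aq)] / [Ag⁺(aq)]^2.
Substituting the known concentrations and solving, log [Ag⁺(aq)] = 0.311 and [Ag⁺(aq)] = 2.0 M.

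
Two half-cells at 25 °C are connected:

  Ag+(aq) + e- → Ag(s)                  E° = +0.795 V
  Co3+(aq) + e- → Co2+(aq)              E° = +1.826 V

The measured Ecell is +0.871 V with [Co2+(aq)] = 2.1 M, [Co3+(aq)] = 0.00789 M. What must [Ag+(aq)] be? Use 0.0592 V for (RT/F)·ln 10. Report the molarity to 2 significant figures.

Co³⁺/Co²⁺ is the cathode (higher E°); E°cell = +1.826 − (+0.795) = +1.031 V with n = 1.
Since E = E° − (0.0592/n)·log Q, log Q = n(E° − E)/0.0592 = 2.703.
The balanced reaction is Co3+(aq) + Ag(s) → Co2+(aq) + Ag+(aq), so Q = ([Co2+(aq)]·[Ag+(aq)]) / [Co3+(aq)].
Solving for the unknown gives log [Ag+(aq)] = 0.278, so [Ag+(aq)] ≈ 1.9 M.

1.9 M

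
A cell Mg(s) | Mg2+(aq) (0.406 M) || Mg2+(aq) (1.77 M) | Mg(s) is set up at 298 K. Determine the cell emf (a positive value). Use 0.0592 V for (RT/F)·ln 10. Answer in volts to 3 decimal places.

0.019 V

For a concentration cell E°cell = 0, since both electrodes use the same couple.
The compartment with the higher Mg2+(aq) concentration (1.77 M) acts as the cathode; ions are reduced there and produced at the dilute (0.406 M) anode.
With n = 2, Ecell = −(0.0592/2)·log([dilute]/[conc]) = −(0.0592/2)·log(0.406/1.77) = +0.019 V.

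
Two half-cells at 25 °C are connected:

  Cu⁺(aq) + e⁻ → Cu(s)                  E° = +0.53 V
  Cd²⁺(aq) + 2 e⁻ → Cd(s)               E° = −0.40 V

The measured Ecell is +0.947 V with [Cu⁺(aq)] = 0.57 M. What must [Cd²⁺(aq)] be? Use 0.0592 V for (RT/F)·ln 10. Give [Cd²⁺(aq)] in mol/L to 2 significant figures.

With Cu⁺/Cu at the cathode and Cd²⁺/Cd at the anode, E°cell = +0.53 − (−0.40) = +0.93 V (n = 2).
From the Nernst equation, log Q = n(E° − E)/0.0592 = 2·(+0.93 − (+0.947))/0.0592 = −0.574.
For 2 Cu⁺(aq) + Cd(s) → 2 Cu(s) + Cd²⁺(aq), the reaction quotient is Q = [Cd²⁺(aq)] / [Cu⁺(aq)]^2.
Substituting the known concentrations and solving, log [Cd²⁺(aq)] = −1.062 and [Cd²⁺(aq)] = 0.087 M.

0.087 M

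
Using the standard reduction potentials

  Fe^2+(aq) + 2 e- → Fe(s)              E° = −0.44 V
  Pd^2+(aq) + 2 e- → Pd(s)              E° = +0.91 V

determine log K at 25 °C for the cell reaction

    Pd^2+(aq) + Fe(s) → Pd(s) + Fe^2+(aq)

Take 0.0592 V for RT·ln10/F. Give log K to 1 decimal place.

log K = 45.6

The Pd²⁺/Pd couple is reduced (cathode); E°cell = +0.91 − (−0.44) = +1.35 V with n = 2.
At equilibrium E = 0, so log K = nE°cell / 0.0592 = (2)(+1.35) / 0.0592 = 45.6.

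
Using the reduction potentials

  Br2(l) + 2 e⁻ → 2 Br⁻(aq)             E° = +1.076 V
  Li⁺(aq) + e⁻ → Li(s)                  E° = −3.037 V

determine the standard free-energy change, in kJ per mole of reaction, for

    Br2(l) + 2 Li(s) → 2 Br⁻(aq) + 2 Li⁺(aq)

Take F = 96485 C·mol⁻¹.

−794 kJ/mol

In the reaction as written Br2(l) is reduced, so the Br₂/Br⁻ couple is the cathode and Li⁺/Li is the anode.
E°cell = +1.076 − (−3.037) = +4.113 V; balancing electrons gives n = 2.
ΔG° = −nFE°cell = −(2)(96485)(+4.113) J/mol = −794 kJ/mol.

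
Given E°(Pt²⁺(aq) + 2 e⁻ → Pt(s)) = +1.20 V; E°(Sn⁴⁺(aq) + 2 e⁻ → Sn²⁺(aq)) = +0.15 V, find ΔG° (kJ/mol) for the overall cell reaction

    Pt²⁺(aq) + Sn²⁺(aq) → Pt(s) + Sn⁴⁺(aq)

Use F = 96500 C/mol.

In the reaction as written Pt²⁺(aq) is reduced, so the Pt²⁺/Pt couple is the cathode and Sn⁴⁺/Sn²⁺ is the anode.
E°cell = +1.20 − (+0.15) = +1.05 V; balancing electrons gives n = 2.
ΔG° = −nFE°cell = −(2)(96500)(+1.05) J/mol = −203 kJ/mol.

−203 kJ/mol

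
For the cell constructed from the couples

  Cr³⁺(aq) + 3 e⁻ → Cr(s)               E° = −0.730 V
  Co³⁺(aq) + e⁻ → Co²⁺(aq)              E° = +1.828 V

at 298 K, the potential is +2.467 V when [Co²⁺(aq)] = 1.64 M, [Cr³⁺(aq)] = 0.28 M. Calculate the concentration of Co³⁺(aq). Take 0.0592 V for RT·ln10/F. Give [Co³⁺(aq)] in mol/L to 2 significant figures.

Co³⁺/Co²⁺ is the cathode (higher E°); E°cell = +1.828 − (−0.730) = +2.558 V with n = 3.
Since E = E° − (0.0592/n)·log Q, log Q = n(E° − E)/0.0592 = 4.611.
The balanced reaction is 3 Co³⁺(aq) + Cr(s) → 3 Co²⁺(aq) + Cr³⁺(aq), so Q = ([Co²⁺(aq)]^3·[Cr³⁺(aq)]) / [Co³⁺(aq)]^3.
Solving for the unknown gives log [Co³⁺(aq)] = −1.506, so [Co³⁺(aq)] ≈ 0.031 M.

0.031 M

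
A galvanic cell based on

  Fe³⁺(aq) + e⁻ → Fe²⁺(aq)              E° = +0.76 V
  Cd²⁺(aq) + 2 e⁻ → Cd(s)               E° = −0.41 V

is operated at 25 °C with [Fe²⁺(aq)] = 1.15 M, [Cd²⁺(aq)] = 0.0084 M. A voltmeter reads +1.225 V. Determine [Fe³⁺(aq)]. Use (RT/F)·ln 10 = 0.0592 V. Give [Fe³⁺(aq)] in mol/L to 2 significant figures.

With Fe³⁺/Fe²⁺ at the cathode and Cd²⁺/Cd at the anode, E°cell = +0.76 − (−0.41) = +1.17 V (n = 2).
Rearranging E = E° − (0.0592/n)·log Q gives log Q = 2(+1.17 − (+1.225))/0.0592 = −1.858.
The balanced reaction is 2 Fe³⁺(aq) + Cd(s) → 2 Fe²⁺(aq) + Cd²⁺(aq), so Q = ([Fe²⁺(aq)]^2·[Cd²⁺(aq)]) / [Fe³⁺(aq)]^2.
Isolating [Fe³⁺(aq)] in Q = 10^{−1.858} yields log [Fe³⁺(aq)] = −0.048, i.e. 0.90 M.

0.90 M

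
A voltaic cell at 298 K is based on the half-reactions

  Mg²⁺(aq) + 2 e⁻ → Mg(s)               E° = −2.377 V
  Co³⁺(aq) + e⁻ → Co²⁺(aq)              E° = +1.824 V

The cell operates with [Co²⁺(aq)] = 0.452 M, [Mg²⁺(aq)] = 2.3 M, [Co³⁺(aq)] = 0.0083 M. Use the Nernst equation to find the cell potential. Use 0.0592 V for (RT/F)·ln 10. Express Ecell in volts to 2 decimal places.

The Co³⁺/Co²⁺ couple has the more positive E°, so it is the cathode; Mg²⁺/Mg is the anode.
E°cell = +1.824 − (−2.377) = +4.201 V, with n = 2 electrons transferred.
For the overall reaction 2 Co³⁺(aq) + Mg(s) → 2 Co²⁺(aq) + Mg²⁺(aq), Q = ([Co²⁺(aq)]^2·[Mg²⁺(aq)]) / [Co³⁺(aq)]^2 = 6.82×10^3, giving log Q = 3.834.
Applying E = E° − (RT ln10/nF)·log Q gives +4.201 − (0.0592/2)(3.834) = +4.09 V.

+4.09 V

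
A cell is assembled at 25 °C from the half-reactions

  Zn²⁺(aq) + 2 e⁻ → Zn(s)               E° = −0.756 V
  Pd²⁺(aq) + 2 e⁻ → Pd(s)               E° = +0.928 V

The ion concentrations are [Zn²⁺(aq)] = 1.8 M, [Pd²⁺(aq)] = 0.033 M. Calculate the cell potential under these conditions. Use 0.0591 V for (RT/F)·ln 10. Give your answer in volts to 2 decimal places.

Since E°(Pd²⁺/Pd) > E°(Zn²⁺/Zn), Pd²⁺/Pd serves as the cathode.
The standard potential is +0.928 − (−0.756) = +1.684 V and the balanced reaction transfers n = 2 electrons.
For the overall reaction Pd²⁺(aq) + Zn(s) → Pd(s) + Zn²⁺(aq), Q = [Zn²⁺(aq)] / [Pd²⁺(aq)] = 54.5, giving log Q = 1.737.
By the Nernst equation, E = +1.684 − (0.0591/2)·(1.737) = +1.63 V.

+1.63 V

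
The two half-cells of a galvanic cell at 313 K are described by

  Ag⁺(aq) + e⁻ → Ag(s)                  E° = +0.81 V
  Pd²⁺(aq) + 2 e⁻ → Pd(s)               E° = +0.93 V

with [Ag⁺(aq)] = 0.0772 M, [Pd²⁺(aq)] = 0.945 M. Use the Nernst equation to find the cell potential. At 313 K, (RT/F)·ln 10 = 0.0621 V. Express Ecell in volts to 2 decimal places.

+0.19 V

The Pd²⁺/Pd couple has the more positive E°, so it is the cathode; Ag⁺/Ag is the anode.
E°cell = E°cat − E°an = +0.93 − (+0.81) = +0.12 V; n = 2.
Balancing gives Pd²⁺(aq) + 2 Ag(s) → Pd(s) + 2 Ag⁺(aq); hence Q = [Ag⁺(aq)]^2 / [Pd²⁺(aq)] = 0.00631 (log Q = −2.200).
Applying E = E° − (RT ln10/nF)·log Q gives +0.12 − (0.0621/2)(−2.200) = +0.19 V.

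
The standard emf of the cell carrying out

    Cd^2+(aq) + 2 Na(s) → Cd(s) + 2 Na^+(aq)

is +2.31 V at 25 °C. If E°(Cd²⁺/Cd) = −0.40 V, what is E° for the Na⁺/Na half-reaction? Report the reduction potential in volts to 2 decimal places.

−2.71 V

In the reaction as written the Cd²⁺/Cd couple is reduced (cathode) and Na⁺/Na is oxidized (anode), so E°cell = E°(Cd²⁺/Cd) − E°(Na⁺/Na).
E°(Na⁺/Na) = E°(cathode) − E°cell = −0.40 − (+2.31) = −2.71 V.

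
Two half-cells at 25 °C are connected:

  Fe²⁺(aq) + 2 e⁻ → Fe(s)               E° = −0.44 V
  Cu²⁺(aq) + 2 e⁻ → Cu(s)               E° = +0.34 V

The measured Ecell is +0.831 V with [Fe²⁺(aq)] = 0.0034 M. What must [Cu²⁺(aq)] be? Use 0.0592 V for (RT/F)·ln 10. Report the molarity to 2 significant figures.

Cu²⁺/Cu is the cathode (higher E°); E°cell = +0.34 − (−0.44) = +0.78 V with n = 2.
Since E = E° − (0.0592/n)·log Q, log Q = n(E° − E)/0.0592 = −1.723.
Balancing electrons gives Cu²⁺(aq) + Fe(s) → Cu(s) + Fe²⁺(aq); thus Q = [Fe²⁺(aq)] / [Cu²⁺(aq)].
Substituting the known concentrations and solving, log [Cu²⁺(aq)] = −0.746 and [Cu²⁺(aq)] = 0.18 M.

0.18 M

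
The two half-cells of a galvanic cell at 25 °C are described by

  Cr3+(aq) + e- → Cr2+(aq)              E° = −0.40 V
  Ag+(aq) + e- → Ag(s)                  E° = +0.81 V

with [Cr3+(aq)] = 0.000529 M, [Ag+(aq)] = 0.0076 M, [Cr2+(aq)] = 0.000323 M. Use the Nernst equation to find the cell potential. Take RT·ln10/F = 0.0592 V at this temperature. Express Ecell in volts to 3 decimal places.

Ag⁺/Ag is reduced (cathode, E° = +0.81 V) and Cr³⁺/Cr²⁺ is oxidized (anode).
E°cell = +0.81 − (−0.40) = +1.21 V, with n = 1 electron transferred.
For the overall reaction Ag+(aq) + Cr2+(aq) → Ag(s) + Cr3+(aq), Q = [Cr3+(aq)] / ([Ag+(aq)]·[Cr2+(aq)]) = 215, giving log Q = 2.333.
By the Nernst equation, E = +1.21 − (0.0592/1)·(2.333) = +1.072 V.

+1.072 V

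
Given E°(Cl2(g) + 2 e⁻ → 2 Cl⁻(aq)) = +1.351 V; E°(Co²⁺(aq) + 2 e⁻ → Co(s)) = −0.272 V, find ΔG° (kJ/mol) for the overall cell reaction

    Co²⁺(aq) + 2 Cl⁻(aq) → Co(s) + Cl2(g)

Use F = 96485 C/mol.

In the reaction as written Co²⁺(aq) is reduced, so the Co²⁺/Co couple is the cathode and Cl₂/Cl⁻ is the anode.
E°cell = −0.272 − (+1.351) = −1.623 V; balancing electrons gives n = 2.
ΔG° = −nFE°cell = −(2)(96485)(−1.623) J/mol = +313 kJ/mol.

+313 kJ/mol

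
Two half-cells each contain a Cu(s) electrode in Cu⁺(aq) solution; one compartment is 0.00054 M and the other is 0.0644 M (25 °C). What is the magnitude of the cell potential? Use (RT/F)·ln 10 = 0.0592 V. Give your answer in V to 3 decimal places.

0.123 V

For a concentration cell E°cell = 0, since both electrodes use the same couple.
The compartment with the higher Cu⁺(aq) concentration (0.0644 M) acts as the cathode; ions are reduced there and produced at the dilute (0.00054 M) anode.
With n = 1, Ecell = −(0.0592/1)·log([dilute]/[conc]) = −(0.0592/1)·log(0.00054/0.0644) = +0.123 V.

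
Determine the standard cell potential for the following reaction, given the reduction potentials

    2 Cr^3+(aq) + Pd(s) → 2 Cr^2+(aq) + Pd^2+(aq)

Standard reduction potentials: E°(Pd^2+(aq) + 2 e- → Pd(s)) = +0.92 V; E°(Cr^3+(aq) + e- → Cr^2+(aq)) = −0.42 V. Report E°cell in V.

−1.34 V

Cr^3+(aq) gains electrons, so the Cr³⁺/Cr²⁺ couple is the cathode; the Pd²⁺/Pd couple is the anode.
E°cell = E°(cathode) − E°(anode) = −0.42 − (+0.92) = −1.34 V.
The negative E°cell means the reaction is non-spontaneous in the direction written.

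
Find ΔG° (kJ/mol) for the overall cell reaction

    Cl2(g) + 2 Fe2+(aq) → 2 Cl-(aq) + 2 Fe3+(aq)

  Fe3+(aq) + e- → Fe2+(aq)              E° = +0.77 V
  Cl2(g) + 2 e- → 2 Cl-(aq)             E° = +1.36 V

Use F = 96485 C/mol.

−114 kJ/mol

In the reaction as written Cl2(g) is reduced, so the Cl₂/Cl⁻ couple is the cathode and Fe³⁺/Fe²⁺ is the anode.
E°cell = +1.36 − (+0.77) = +0.59 V; balancing electrons gives n = 2.
ΔG° = −nFE°cell = −(2)(96485)(+0.59) J/mol = −114 kJ/mol.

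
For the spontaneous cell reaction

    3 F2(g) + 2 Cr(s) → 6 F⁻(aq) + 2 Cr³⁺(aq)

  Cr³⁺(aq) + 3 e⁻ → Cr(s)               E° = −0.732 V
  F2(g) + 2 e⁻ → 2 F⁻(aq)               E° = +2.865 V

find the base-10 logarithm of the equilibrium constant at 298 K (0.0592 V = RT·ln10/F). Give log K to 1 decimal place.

log K = 364.6

The F₂/F⁻ couple is reduced (cathode); E°cell = +2.865 − (−0.732) = +3.597 V with n = 6.
At equilibrium E = 0, so log K = nE°cell / 0.0592 = (6)(+3.597) / 0.0592 = 364.6.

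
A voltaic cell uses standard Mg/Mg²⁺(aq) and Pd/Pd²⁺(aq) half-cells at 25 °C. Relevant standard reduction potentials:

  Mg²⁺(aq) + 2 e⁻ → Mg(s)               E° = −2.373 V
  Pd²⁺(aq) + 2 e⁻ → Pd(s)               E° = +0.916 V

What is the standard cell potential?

+3.289 V

Of the two couples in this cell, the one with the more positive reduction potential is reduced at the cathode: here that is Pd²⁺/Pd (+0.916 V); Mg²⁺/Mg (−2.373 V) is the anode.
E°cell = E°(cathode) − E°(anode) = +0.916 − (−2.373) = +3.289 V.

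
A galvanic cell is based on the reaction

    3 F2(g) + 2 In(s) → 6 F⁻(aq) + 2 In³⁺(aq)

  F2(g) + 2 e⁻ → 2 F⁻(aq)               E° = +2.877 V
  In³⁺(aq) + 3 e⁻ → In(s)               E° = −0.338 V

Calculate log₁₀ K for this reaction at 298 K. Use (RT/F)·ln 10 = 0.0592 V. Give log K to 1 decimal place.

log K = 325.8

The F₂/F⁻ couple is reduced (cathode); E°cell = +2.877 − (−0.338) = +3.215 V with n = 6.
At equilibrium E = 0, so log K = nE°cell / 0.0592 = (6)(+3.215) / 0.0592 = 325.8.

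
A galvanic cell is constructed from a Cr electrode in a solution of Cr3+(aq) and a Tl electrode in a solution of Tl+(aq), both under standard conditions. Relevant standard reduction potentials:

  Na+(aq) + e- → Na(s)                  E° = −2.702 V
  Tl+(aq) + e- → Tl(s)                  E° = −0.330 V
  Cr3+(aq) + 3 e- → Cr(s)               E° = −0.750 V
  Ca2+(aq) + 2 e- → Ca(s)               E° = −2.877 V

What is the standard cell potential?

Of the two couples in this cell, the one with the more positive reduction potential is reduced at the cathode: here that is Tl⁺/Tl (−0.330 V); Cr³⁺/Cr (−0.750 V) is the anode.
E°cell = E°(cathode) − E°(anode) = −0.330 − (−0.750) = +0.420 V.

+0.420 V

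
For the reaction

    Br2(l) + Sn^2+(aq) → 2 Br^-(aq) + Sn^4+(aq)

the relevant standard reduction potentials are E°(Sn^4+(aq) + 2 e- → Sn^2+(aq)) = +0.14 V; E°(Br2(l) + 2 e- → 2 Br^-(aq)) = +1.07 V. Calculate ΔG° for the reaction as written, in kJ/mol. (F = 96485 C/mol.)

−179 kJ/mol

In the reaction as written Br2(l) is reduced, so the Br₂/Br⁻ couple is the cathode and Sn⁴⁺/Sn²⁺ is the anode.
E°cell = +1.07 − (+0.14) = +0.93 V; balancing electrons gives n = 2.
ΔG° = −nFE°cell = −(2)(96485)(+0.93) J/mol = −179 kJ/mol.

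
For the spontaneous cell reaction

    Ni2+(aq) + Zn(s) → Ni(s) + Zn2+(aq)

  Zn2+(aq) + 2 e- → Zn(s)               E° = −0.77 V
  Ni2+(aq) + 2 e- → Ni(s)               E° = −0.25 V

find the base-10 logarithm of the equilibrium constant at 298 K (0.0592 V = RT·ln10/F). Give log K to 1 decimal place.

log K = 17.6

The Ni²⁺/Ni couple is reduced (cathode); E°cell = −0.25 − (−0.77) = +0.52 V with n = 2.
At equilibrium E = 0, so log K = nE°cell / 0.0592 = (2)(+0.52) / 0.0592 = 17.6.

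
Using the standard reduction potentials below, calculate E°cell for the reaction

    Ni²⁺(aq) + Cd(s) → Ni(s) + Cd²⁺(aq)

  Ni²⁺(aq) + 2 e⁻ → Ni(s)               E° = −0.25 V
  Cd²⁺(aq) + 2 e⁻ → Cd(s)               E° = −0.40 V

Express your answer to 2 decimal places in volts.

+0.15 V

In the reaction as written, Ni²⁺(aq) is reduced (cathode) and Cd²⁺(aq) is produced by oxidation at the anode.
E°cell = E°(cathode) − E°(anode) = −0.25 − (−0.40) = +0.15 V.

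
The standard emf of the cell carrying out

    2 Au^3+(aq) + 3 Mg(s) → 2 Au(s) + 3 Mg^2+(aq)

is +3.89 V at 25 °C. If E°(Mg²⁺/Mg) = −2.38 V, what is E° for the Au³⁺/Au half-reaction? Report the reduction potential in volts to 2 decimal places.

In the reaction as written the Au³⁺/Au couple is reduced (cathode) and Mg²⁺/Mg is oxidized (anode), so E°cell = E°(Au³⁺/Au) − E°(Mg²⁺/Mg).
E°(Au³⁺/Au) = E°cell + E°(anode) = +3.89 + (−2.38) = +1.51 V.

+1.51 V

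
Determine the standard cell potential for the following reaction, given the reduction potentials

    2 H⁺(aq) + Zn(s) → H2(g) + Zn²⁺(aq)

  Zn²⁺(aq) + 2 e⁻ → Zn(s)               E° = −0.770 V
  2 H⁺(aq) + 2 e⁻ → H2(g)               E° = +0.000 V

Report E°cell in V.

In the reaction as written, H⁺(aq) is reduced (cathode) and Zn²⁺(aq) is produced by oxidation at the anode.
E°cell = E°(cathode) − E°(anode) = +0.000 − (−0.770) = +0.770 V.

+0.770 V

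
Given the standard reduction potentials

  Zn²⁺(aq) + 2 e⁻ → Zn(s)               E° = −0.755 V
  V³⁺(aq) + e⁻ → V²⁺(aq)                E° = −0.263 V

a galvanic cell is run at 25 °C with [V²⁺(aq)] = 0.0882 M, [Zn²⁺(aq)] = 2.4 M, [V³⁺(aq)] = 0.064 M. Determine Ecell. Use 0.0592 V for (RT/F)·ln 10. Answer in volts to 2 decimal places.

The V³⁺/V²⁺ couple has the more positive E°, so it is the cathode; Zn²⁺/Zn is the anode.
E°cell = −0.263 − (−0.755) = +0.492 V, with n = 2 electrons transferred.
The balanced reaction is 2 V³⁺(aq) + Zn(s) → 2 V²⁺(aq) + Zn²⁺(aq), so Q = ([V²⁺(aq)]^2·[Zn²⁺(aq)]) / [V³⁺(aq)]^2 = 4.56 and log Q = 0.659.
By the Nernst equation, E = +0.492 − (0.0592/2)·(0.659) = +0.47 V.

+0.47 V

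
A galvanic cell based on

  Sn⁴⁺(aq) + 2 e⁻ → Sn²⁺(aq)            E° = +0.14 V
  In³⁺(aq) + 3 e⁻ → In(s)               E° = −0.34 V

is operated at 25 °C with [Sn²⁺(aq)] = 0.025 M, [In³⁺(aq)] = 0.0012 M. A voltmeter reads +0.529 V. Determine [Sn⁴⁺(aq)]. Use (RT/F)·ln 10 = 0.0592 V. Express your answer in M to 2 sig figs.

0.013 M

With Sn⁴⁺/Sn²⁺ at the cathode and In³⁺/In at the anode, E°cell = +0.14 − (−0.34) = +0.48 V (n = 6).
Since E = E° − (0.0592/n)·log Q, log Q = n(E° − E)/0.0592 = −4.966.
For 3 Sn⁴⁺(aq) + 2 In(s) → 3 Sn²⁺(aq) + 2 In³⁺(aq), the reaction quotient is Q = ([Sn²⁺(aq)]^3·[In³⁺(aq)]^2) / [Sn⁴⁺(aq)]^3.
Substituting the known concentrations and solving, log [Sn⁴⁺(aq)] = −1.894 and [Sn⁴⁺(aq)] = 0.013 M.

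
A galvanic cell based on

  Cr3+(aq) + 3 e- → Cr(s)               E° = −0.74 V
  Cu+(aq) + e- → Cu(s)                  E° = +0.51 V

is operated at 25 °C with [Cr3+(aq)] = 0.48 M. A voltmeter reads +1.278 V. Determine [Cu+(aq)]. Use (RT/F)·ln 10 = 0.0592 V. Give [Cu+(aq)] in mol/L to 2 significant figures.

2.3 M

With Cu⁺/Cu at the cathode and Cr³⁺/Cr at the anode, E°cell = +0.51 − (−0.74) = +1.25 V (n = 3).
From the Nernst equation, log Q = n(E° − E)/0.0592 = 3·(+1.25 − (+1.278))/0.0592 = −1.419.
Balancing electrons gives 3 Cu+(aq) + Cr(s) → 3 Cu(s) + Cr3+(aq); thus Q = [Cr3+(aq)] / [Cu+(aq)]^3.
Isolating [Cu+(aq)] in Q = 10^{−1.419} yields log [Cu+(aq)] = 0.367, i.e. 2.3 M.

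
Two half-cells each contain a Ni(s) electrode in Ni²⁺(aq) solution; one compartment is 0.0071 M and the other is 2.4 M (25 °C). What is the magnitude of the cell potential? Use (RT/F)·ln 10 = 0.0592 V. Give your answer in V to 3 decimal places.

For a concentration cell E°cell = 0, since both electrodes use the same couple.
The compartment with the higher Ni²⁺(aq) concentration (2.4 M) acts as the cathode; ions are reduced there and produced at the dilute (0.0071 M) anode.
With n = 2, Ecell = −(0.0592/2)·log([dilute]/[conc]) = −(0.0592/2)·log(0.0071/2.4) = +0.075 V.

0.075 V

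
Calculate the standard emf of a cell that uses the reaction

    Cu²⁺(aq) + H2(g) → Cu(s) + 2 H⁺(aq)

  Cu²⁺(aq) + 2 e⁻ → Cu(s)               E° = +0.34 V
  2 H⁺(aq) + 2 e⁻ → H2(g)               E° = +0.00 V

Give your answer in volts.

+0.34 V

Cu²⁺(aq) gains electrons, so the Cu²⁺/Cu couple is the cathode; the 2H⁺/H₂ couple is the anode.
E°cell = E°(cathode) − E°(anode) = +0.34 − (+0.00) = +0.34 V.
The positive value indicates the reaction is spontaneous as written.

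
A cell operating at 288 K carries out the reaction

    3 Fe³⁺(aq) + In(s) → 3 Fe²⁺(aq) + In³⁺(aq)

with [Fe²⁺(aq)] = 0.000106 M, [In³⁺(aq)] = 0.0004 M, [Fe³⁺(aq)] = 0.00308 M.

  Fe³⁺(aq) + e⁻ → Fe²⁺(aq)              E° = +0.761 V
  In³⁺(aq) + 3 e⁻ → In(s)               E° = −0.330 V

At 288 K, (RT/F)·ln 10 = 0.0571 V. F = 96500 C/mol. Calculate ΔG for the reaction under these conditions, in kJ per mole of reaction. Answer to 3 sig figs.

With Fe³⁺/Fe²⁺ reduced at the cathode, E°cell = +0.761 − (−0.330) = +1.091 V and n = 3.
Here Q = ([Fe²⁺(aq)]^3·[In³⁺(aq)]) / [Fe³⁺(aq)]^3 = 1.63×10^−8 (log Q = −7.788), giving E = +1.091 − (0.0571/3)·(−7.788) = +1.2392 V.
Finally ΔG = −nFE = −(3)(96500 C/mol)(+1.2392 V) = −359 kJ/mol.

−359 kJ/mol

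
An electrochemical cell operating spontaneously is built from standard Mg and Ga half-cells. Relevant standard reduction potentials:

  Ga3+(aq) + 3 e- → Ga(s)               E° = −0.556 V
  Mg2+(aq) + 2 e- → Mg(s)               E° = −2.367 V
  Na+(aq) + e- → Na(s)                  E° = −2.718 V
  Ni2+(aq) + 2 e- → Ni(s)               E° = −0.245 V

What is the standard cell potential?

Of the two couples in this cell, the one with the more positive reduction potential is reduced at the cathode: here that is Ga³⁺/Ga (−0.556 V); Mg²⁺/Mg (−2.367 V) is the anode.
E°cell = E°(cathode) − E°(anode) = −0.556 − (−2.367) = +1.811 V.

+1.811 V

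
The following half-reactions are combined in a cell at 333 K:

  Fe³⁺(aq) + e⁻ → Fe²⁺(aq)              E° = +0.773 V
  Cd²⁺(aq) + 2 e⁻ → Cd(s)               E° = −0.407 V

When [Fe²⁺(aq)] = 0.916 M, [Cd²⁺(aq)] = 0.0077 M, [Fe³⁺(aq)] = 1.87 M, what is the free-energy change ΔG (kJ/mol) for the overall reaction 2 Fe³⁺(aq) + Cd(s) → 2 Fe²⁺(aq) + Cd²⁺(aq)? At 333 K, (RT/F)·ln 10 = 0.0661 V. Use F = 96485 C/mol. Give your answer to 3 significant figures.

With Fe³⁺/Fe²⁺ reduced at the cathode, E°cell = +0.773 − (−0.407) = +1.180 V and n = 2.
The reaction quotient is ([Fe²⁺(aq)]^2·[Cd²⁺(aq)]) / [Fe³⁺(aq)]^2 = 0.00185; by Nernst, E = +1.180 − (0.0661/2)(−2.733) = +1.2703 V.
Finally ΔG = −nFE = −(2)(96485 C/mol)(+1.2703 V) = −245 kJ/mol.

−245 kJ/mol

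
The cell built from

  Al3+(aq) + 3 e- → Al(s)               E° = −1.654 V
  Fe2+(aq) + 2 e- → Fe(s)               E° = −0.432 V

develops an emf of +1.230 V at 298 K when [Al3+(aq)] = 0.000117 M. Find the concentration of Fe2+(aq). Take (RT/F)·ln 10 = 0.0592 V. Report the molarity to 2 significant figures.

The Fe²⁺/Fe couple has the larger reduction potential, so it is the cathode: E°cell = −0.432 − (−1.654) = +1.222 V and n = 6.
From the Nernst equation, log Q = n(E° − E)/0.0592 = 6·(+1.222 − (+1.230))/0.0592 = −0.811.
The balanced reaction is 3 Fe2+(aq) + 2 Al(s) → 3 Fe(s) + 2 Al3+(aq), so Q = [Al3+(aq)]^2 / [Fe2+(aq)]^3.
Solving for the unknown gives log [Fe2+(aq)] = −2.351, so [Fe2+(aq)] ≈ 0.0045 M.

0.0045 M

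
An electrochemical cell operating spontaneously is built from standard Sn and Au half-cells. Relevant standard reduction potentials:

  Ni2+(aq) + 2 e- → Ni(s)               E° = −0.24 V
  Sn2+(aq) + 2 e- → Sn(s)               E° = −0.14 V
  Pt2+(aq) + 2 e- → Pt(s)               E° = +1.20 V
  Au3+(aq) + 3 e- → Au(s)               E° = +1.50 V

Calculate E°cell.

+1.64 V

Of the two couples in this cell, the one with the more positive reduction potential is reduced at the cathode: here that is Au³⁺/Au (+1.50 V); Sn²⁺/Sn (−0.14 V) is the anode.
E°cell = E°(cathode) − E°(anode) = +1.50 − (−0.14) = +1.64 V.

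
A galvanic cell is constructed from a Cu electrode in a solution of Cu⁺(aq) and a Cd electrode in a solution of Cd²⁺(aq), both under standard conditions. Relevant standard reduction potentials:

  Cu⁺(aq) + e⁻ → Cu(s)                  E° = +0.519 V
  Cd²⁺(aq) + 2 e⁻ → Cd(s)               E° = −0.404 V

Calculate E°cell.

+0.923 V

Of the two couples in this cell, the one with the more positive reduction potential is reduced at the cathode: here that is Cu⁺/Cu (+0.519 V); Cd²⁺/Cd (−0.404 V) is the anode.
E°cell = E°(cathode) − E°(anode) = +0.519 − (−0.404) = +0.923 V.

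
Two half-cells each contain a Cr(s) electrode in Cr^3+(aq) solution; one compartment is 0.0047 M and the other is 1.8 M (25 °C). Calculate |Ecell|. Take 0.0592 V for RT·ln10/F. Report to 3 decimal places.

0.051 V

For a concentration cell E°cell = 0, since both electrodes use the same couple.
The compartment with the higher Cr^3+(aq) concentration (1.8 M) acts as the cathode; ions are reduced there and produced at the dilute (0.0047 M) anode.
With n = 3, Ecell = −(0.0592/3)·log([dilute]/[conc]) = −(0.0592/3)·log(0.0047/1.8) = +0.051 V.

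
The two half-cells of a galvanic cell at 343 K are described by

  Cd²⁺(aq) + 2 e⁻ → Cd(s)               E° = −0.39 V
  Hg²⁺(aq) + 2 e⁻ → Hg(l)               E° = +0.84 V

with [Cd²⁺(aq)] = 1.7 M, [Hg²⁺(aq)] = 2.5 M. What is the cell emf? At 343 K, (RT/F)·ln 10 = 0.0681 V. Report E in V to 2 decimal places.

Hg²⁺/Hg is reduced (cathode, E° = +0.84 V) and Cd²⁺/Cd is oxidized (anode).
E°cell = E°cat − E°an = +0.84 − (−0.39) = +1.23 V; n = 2.
Balancing gives Hg²⁺(aq) + Cd(s) → Hg(l) + Cd²⁺(aq); hence Q = [Cd²⁺(aq)] / [Hg²⁺(aq)] = 0.68 (log Q = −0.167).
By the Nernst equation, E = +1.23 − (0.0681/2)·(−0.167) = +1.24 V.

+1.24 V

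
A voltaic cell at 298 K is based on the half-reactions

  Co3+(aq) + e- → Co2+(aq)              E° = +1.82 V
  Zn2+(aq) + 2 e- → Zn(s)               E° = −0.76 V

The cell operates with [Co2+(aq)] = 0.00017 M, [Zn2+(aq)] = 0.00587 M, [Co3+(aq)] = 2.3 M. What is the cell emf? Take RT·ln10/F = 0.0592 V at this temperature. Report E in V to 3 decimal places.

Co³⁺/Co²⁺ is reduced (cathode, E° = +1.82 V) and Zn²⁺/Zn is oxidized (anode).
E°cell = +1.82 − (−0.76) = +2.58 V, with n = 2 electrons transferred.
The balanced reaction is 2 Co3+(aq) + Zn(s) → 2 Co2+(aq) + Zn2+(aq), so Q = ([Co2+(aq)]^2·[Zn2+(aq)]) / [Co3+(aq)]^2 = 3.21×10^−11 and log Q = −10.494.
By the Nernst equation, E = +2.58 − (0.0592/2)·(−10.494) = +2.891 V.

+2.891 V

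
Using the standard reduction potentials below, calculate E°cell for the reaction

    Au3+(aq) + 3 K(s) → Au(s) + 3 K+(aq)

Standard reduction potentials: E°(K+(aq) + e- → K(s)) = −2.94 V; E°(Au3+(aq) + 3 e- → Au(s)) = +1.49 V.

+4.43 V

Au3+(aq) gains electrons, so the Au³⁺/Au couple is the cathode; the K⁺/K couple is the anode.
E°cell = E°(cathode) − E°(anode) = +1.49 − (−2.94) = +4.43 V.
The positive value indicates the reaction is spontaneous as written.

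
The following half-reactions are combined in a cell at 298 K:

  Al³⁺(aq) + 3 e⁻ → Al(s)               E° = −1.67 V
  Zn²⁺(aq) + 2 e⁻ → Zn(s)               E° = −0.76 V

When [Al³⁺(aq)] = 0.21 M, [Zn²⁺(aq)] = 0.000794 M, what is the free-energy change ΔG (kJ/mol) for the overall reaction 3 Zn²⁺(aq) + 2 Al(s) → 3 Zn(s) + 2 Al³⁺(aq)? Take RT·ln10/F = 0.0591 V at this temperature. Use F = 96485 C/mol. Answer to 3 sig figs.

With Zn²⁺/Zn reduced at the cathode, E°cell = −0.76 − (−1.67) = +0.91 V and n = 6.
The reaction quotient is [Al³⁺(aq)]^2 / [Zn²⁺(aq)]^3 = 8.81×10^7; by Nernst, E = +0.91 − (0.0591/6)(7.945) = +0.8317 V.
ΔG = −nFE = −(6)(96485)(+0.8317) J/mol = −481 kJ/mol.

−481 kJ/mol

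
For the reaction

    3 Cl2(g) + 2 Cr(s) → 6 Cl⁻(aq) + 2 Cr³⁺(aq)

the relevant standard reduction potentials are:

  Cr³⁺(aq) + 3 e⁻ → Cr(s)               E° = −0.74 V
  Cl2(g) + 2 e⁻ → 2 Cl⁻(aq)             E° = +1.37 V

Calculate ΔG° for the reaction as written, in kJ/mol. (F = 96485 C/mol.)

In the reaction as written Cl2(g) is reduced, so the Cl₂/Cl⁻ couple is the cathode and Cr³⁺/Cr is the anode.
E°cell = +1.37 − (−0.74) = +2.11 V; balancing electrons gives n = 6.
ΔG° = −nFE°cell = −(6)(96485)(+2.11) J/mol = −1222 kJ/mol.

−1222 kJ/mol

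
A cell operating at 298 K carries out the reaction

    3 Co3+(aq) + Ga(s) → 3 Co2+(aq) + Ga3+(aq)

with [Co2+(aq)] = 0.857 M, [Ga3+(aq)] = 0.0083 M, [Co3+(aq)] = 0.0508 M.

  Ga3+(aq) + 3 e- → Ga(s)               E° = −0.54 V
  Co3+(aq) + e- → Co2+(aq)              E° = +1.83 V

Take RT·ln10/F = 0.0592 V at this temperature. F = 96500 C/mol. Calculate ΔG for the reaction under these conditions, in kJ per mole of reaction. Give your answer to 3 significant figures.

With Co³⁺/Co²⁺ reduced at the cathode, E°cell = +1.83 − (−0.54) = +2.37 V and n = 3.
Here Q = ([Co2+(aq)]^3·[Ga3+(aq)]) / [Co3+(aq)]^3 = 39.9 (log Q = 1.600), giving E = +2.37 − (0.0592/3)·(1.600) = +2.3384 V.
ΔG = −nFE = −(3)(96500)(+2.3384) J/mol = −677 kJ/mol.

−677 kJ/mol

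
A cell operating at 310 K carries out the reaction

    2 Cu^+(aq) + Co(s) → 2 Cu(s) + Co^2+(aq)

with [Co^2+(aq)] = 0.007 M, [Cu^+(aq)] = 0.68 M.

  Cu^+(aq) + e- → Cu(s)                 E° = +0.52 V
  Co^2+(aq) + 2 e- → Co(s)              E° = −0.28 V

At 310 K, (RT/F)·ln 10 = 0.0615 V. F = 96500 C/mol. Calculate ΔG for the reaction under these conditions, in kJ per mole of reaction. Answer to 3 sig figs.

With Cu⁺/Cu reduced at the cathode, E°cell = +0.52 − (−0.28) = +0.80 V and n = 2.
Here Q = [Co^2+(aq)] / [Cu^+(aq)]^2 = 0.0151 (log Q = −1.820), giving E = +0.80 − (0.0615/2)·(−1.820) = +0.8560 V.
Finally ΔG = −nFE = −(2)(96500 C/mol)(+0.8560 V) = −165 kJ/mol.

−165 kJ/mol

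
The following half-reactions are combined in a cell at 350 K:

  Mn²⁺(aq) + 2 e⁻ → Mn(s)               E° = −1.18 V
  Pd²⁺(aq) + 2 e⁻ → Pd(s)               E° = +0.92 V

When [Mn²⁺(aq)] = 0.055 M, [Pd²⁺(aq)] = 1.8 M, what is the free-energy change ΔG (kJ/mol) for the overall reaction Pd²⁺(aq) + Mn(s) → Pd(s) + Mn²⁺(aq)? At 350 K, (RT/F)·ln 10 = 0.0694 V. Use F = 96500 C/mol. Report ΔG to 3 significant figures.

−415 kJ/mol

E°cell = +0.92 − (−1.18) = +2.10 V; the balanced reaction transfers n = 2 electrons.
Q = [Mn²⁺(aq)] / [Pd²⁺(aq)] = 0.0306, so log Q = −1.515 and E = +2.10 − (0.0694/2)(−1.515) = +2.1526 V.
Then ΔG = −nFE = −2 × 96500 × +2.1526 J/mol = −415 kJ/mol.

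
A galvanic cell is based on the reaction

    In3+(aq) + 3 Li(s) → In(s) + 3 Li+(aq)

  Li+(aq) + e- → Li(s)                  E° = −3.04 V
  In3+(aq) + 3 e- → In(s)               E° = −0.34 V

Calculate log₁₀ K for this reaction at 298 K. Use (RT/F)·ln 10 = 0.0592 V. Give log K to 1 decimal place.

log K = 136.8

The In³⁺/In couple is reduced (cathode); E°cell = −0.34 − (−3.04) = +2.70 V with n = 3.
At equilibrium E = 0, so log K = nE°cell / 0.0592 = (3)(+2.70) / 0.0592 = 136.8.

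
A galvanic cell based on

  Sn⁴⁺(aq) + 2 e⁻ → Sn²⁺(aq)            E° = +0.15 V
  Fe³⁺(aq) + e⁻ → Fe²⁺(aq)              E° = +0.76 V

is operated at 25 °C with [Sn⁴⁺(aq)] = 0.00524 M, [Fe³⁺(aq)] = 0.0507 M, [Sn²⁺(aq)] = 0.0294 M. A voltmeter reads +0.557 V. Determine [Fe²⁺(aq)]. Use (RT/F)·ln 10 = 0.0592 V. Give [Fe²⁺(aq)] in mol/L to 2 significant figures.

0.94 M

The Fe³⁺/Fe²⁺ couple has the larger reduction potential, so it is the cathode: E°cell = +0.76 − (+0.15) = +0.61 V and n = 2.
Rearranging E = E° − (0.0592/n)·log Q gives log Q = 2(+0.61 − (+0.557))/0.0592 = 1.791.
The balanced reaction is 2 Fe³⁺(aq) + Sn²⁺(aq) → 2 Fe²⁺(aq) + Sn⁴⁺(aq), so Q = ([Fe²⁺(aq)]^2·[Sn⁴⁺(aq)]) / ([Fe³⁺(aq)]^2·[Sn²⁺(aq)]).
Solving for the unknown gives log [Fe²⁺(aq)] = −0.025, so [Fe²⁺(aq)] ≈ 0.94 M.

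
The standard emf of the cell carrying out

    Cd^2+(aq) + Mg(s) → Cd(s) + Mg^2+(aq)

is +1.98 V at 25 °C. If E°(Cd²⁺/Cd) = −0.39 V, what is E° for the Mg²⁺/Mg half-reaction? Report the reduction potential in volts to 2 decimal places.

−2.37 V

In the reaction as written the Cd²⁺/Cd couple is reduced (cathode) and Mg²⁺/Mg is oxidized (anode), so E°cell = E°(Cd²⁺/Cd) − E°(Mg²⁺/Mg).
E°(Mg²⁺/Mg) = E°(cathode) − E°cell = −0.39 − (+1.98) = −2.37 V.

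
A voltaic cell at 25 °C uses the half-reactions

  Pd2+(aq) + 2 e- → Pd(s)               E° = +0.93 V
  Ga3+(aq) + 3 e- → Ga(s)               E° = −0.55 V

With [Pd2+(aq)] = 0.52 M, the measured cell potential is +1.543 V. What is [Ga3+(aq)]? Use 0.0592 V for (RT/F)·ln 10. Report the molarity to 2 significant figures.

Pd²⁺/Pd is the cathode (higher E°); E°cell = +0.93 − (−0.55) = +1.48 V with n = 6.
Since E = E° − (0.0592/n)·log Q, log Q = n(E° − E)/0.0592 = −6.385.
For 3 Pd2+(aq) + 2 Ga(s) → 3 Pd(s) + 2 Ga3+(aq), the reaction quotient is Q = [Ga3+(aq)]^2 / [Pd2+(aq)]^3.
Substituting the known concentrations and solving, log [Ga3+(aq)] = −3.618 and [Ga3+(aq)] = 0.00024 M.

0.00024 M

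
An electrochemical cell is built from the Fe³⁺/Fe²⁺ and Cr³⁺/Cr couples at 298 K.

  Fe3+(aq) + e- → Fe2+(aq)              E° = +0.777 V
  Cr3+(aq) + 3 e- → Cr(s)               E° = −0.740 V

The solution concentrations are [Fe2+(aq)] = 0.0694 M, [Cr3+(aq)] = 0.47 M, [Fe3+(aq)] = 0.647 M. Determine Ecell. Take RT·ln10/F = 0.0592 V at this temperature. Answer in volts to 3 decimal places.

The Fe³⁺/Fe²⁺ couple has the more positive E°, so it is the cathode; Cr³⁺/Cr is the anode.
E°cell = +0.777 − (−0.740) = +1.517 V, with n = 3 electrons transferred.
For the overall reaction 3 Fe3+(aq) + Cr(s) → 3 Fe2+(aq) + Cr3+(aq), Q = ([Fe2+(aq)]^3·[Cr3+(aq)]) / [Fe3+(aq)]^3 = 0.00058, giving log Q = −3.237.
By the Nernst equation, E = +1.517 − (0.0592/3)·(−3.237) = +1.581 V.

+1.581 V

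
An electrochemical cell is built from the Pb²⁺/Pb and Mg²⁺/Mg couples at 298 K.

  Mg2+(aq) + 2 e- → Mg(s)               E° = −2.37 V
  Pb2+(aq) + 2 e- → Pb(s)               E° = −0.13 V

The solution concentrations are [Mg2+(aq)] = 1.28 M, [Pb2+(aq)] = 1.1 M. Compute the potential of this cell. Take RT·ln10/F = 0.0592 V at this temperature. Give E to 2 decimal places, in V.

Pb²⁺/Pb is reduced (cathode, E° = −0.13 V) and Mg²⁺/Mg is oxidized (anode).
The standard potential is −0.13 − (−2.37) = +2.24 V and the balanced reaction transfers n = 2 electrons.
Balancing gives Pb2+(aq) + Mg(s) → Pb(s) + Mg2+(aq); hence Q = [Mg2+(aq)] / [Pb2+(aq)] = 1.16 (log Q = 0.066).
E = E° − (0.0592/n)·log Q = +2.24 − (0.0592/2)(0.066) = +2.24 V.

+2.24 V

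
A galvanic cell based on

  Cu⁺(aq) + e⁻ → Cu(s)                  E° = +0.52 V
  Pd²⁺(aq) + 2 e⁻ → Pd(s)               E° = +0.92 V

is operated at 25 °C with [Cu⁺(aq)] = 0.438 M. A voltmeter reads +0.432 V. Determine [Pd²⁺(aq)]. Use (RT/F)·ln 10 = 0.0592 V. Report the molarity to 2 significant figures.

Pd²⁺/Pd is the cathode (higher E°); E°cell = +0.92 − (+0.52) = +0.40 V with n = 2.
From the Nernst equation, log Q = n(E° − E)/0.0592 = 2·(+0.40 − (+0.432))/0.0592 = −1.081.
The balanced reaction is Pd²⁺(aq) + 2 Cu(s) → Pd(s) + 2 Cu⁺(aq), so Q = [Cu⁺(aq)]^2 / [Pd²⁺(aq)].
Isolating [Pd²⁺(aq)] in Q = 10^{−1.081} yields log [Pd²⁺(aq)] = 0.364, i.e. 2.3 M.

2.3 M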